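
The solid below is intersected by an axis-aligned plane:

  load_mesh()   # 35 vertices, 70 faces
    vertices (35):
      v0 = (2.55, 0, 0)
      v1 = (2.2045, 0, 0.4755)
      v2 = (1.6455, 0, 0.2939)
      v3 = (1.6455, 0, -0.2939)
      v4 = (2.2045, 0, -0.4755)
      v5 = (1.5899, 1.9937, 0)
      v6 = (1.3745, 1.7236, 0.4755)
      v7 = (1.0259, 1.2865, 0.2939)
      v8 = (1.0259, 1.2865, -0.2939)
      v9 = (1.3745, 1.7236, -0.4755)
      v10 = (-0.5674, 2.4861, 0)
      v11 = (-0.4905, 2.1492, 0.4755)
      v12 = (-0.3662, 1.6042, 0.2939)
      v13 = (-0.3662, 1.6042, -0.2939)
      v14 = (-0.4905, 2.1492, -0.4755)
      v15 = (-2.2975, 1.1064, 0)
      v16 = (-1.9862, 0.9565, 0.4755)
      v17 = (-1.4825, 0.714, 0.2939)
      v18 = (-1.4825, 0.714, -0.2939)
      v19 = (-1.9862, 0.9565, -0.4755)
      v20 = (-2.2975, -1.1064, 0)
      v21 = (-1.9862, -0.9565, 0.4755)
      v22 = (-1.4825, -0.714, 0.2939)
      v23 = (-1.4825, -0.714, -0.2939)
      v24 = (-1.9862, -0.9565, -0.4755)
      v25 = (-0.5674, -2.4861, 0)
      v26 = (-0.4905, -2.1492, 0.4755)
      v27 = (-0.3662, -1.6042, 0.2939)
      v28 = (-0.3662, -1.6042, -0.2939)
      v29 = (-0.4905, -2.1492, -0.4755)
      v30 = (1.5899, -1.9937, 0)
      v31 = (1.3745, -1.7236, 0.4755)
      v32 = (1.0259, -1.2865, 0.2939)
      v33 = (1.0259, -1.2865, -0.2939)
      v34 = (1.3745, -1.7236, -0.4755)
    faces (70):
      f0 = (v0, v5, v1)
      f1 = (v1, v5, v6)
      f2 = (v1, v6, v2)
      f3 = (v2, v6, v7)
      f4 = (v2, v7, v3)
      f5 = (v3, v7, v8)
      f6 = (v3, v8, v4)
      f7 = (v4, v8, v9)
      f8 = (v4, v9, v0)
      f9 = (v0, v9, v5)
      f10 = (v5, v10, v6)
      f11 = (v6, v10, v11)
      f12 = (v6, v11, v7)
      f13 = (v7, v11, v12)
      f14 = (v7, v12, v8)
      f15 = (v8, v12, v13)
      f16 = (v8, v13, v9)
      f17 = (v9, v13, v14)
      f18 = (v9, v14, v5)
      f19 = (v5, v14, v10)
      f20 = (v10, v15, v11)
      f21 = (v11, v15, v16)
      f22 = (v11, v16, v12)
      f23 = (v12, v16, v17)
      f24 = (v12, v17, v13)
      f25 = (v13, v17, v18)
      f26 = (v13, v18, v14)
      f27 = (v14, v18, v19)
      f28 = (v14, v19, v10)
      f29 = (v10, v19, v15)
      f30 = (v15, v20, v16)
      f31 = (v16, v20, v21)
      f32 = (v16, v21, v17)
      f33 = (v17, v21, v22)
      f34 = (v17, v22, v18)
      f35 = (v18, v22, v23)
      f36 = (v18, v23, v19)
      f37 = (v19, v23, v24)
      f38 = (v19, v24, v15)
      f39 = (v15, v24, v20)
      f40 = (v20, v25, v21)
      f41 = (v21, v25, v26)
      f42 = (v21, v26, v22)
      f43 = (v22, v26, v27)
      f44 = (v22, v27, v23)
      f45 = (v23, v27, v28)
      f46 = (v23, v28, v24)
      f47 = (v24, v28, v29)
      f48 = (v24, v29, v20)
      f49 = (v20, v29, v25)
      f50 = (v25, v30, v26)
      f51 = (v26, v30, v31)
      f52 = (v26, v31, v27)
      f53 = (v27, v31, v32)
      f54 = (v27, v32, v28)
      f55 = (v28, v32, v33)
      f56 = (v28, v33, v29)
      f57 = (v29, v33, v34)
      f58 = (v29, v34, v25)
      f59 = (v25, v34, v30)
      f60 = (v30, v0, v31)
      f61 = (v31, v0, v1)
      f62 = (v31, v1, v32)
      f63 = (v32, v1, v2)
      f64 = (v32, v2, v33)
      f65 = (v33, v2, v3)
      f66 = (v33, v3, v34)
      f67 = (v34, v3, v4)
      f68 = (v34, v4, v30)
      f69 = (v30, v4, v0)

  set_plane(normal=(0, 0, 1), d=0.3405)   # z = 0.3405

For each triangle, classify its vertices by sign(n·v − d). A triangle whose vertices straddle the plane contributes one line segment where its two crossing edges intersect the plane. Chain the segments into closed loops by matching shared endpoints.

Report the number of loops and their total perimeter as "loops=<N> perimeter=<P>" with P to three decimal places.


Straddling triangles (28 of 70):
  (v0,v5,v1) [--+] → (2.03001, 0.566035, 0.3405)–(2.30259, 0, 0.3405)  len=0.6282
  (v1,v5,v6) [+-+] → (2.03001, 0.566035, 0.3405)–(1.43565, 1.80028, 0.3405)  len=1.3699
  (v1,v6,v2) [++-] → (1.57596, 0.442289, 0.3405)–(1.78894, 0, 0.3405)  len=0.4909
  (v2,v6,v7) [-+-] → (1.57596, 0.442289, 0.3405)–(1.11535, 1.39866, 0.3405)  len=1.0615
  (v5,v10,v6) [--+] → (0.823172, 1.94008, 0.3405)–(1.43565, 1.80028, 0.3405)  len=0.6282
  (v6,v10,v11) [+-+] → (0.823172, 1.94008, 0.3405)–(-0.512333, 2.24485, 0.3405)  len=1.3698
  (v6,v11,v7) [++-] → (0.63678, 1.50788, 0.3405)–(1.11535, 1.39866, 0.3405)  len=0.4909
  (v7,v11,v12) [-+-] → (0.63678, 1.50788, 0.3405)–(-0.398096, 1.74405, 0.3405)  len=1.0615
  (v10,v15,v11) [--+] → (-1.00353, 1.85314, 0.3405)–(-0.512333, 2.24485, 0.3405)  len=0.6283
  (v11,v15,v16) [+-+] → (-1.00353, 1.85314, 0.3405)–(-2.07458, 0.999058, 0.3405)  len=1.3699
  (v11,v16,v12) [++-] → (-0.781905, 1.438, 0.3405)–(-0.398096, 1.74405, 0.3405)  len=0.4909
  (v12,v16,v17) [-+-] → (-0.781905, 1.438, 0.3405)–(-1.61175, 0.776227, 0.3405)  len=1.0614
  (v15,v20,v16) [--+] → (-2.07458, 0.370819, 0.3405)–(-2.07458, 0.999058, 0.3405)  len=0.6282
  (v16,v20,v21) [+-+] → (-2.07458, 0.370819, 0.3405)–(-2.07458, -0.999058, 0.3405)  len=1.3699
  (v16,v21,v17) [++-] → (-1.61175, 0.285336, 0.3405)–(-1.61175, 0.776227, 0.3405)  len=0.4909
  (v17,v21,v22) [-+-] → (-1.61175, 0.285336, 0.3405)–(-1.61175, -0.776227, 0.3405)  len=1.0616
  (v20,v25,v21) [--+] → (-1.58339, -1.39077, 0.3405)–(-2.07458, -0.999058, 0.3405)  len=0.6283
  (v21,v25,v26) [+-+] → (-1.58339, -1.39077, 0.3405)–(-0.512333, -2.24485, 0.3405)  len=1.3699
  (v21,v26,v22) [++-] → (-1.22794, -1.08228, 0.3405)–(-1.61175, -0.776227, 0.3405)  len=0.4909
  (v22,v26,v27) [-+-] → (-1.22794, -1.08228, 0.3405)–(-0.398096, -1.74405, 0.3405)  len=1.0614
  (v25,v30,v26) [--+] → (0.10015, -2.10505, 0.3405)–(-0.512333, -2.24485, 0.3405)  len=0.6282
  (v26,v30,v31) [+-+] → (0.10015, -2.10505, 0.3405)–(1.43565, -1.80028, 0.3405)  len=1.3698
  (v26,v31,v27) [++-] → (0.0804774, -1.63484, 0.3405)–(-0.398096, -1.74405, 0.3405)  len=0.4909
  (v27,v31,v32) [-+-] → (0.0804774, -1.63484, 0.3405)–(1.11535, -1.39866, 0.3405)  len=1.0615
  (v30,v0,v31) [--+] → (1.70824, -1.23425, 0.3405)–(1.43565, -1.80028, 0.3405)  len=0.6282
  (v31,v0,v1) [+-+] → (1.70824, -1.23425, 0.3405)–(2.30259, 0, 0.3405)  len=1.3699
  (v31,v1,v32) [++-] → (1.32834, -0.956374, 0.3405)–(1.11535, -1.39866, 0.3405)  len=0.4909
  (v32,v1,v2) [-+-] → (1.32834, -0.956374, 0.3405)–(1.78894, 0, 0.3405)  len=1.0615

Chained into 2 loop(s):
  loop 1: 14 segments, perimeter = 13.9869
  loop 2: 14 segments, perimeter = 10.8666
Total perimeter = 24.853

loops=2 perimeter=24.853


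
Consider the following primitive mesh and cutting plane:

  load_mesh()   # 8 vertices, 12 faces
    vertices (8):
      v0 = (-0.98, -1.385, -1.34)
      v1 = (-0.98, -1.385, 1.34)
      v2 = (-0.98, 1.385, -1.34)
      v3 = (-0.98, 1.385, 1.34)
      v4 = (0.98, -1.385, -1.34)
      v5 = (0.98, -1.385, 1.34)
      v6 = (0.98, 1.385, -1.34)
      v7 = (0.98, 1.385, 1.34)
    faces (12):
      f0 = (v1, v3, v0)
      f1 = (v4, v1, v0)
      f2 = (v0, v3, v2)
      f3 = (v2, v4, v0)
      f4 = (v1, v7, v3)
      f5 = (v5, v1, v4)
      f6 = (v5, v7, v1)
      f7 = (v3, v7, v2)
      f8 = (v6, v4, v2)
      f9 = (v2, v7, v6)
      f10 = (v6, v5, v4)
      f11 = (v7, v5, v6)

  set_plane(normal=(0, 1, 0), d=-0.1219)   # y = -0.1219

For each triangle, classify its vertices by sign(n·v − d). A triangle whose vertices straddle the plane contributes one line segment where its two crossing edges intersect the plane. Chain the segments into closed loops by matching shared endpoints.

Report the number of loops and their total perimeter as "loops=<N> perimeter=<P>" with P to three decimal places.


Straddling triangles (8 of 12):
  (v1,v3,v0) [-+-] → (-0.98, -0.1219, 1.34)–(-0.98, -0.1219, -0.117939)  len=1.4579
  (v0,v3,v2) [-++] → (-0.98, -0.1219, -0.117939)–(-0.98, -0.1219, -1.34)  len=1.2221
  (v2,v4,v0) [+--] → (0.0862542, -0.1219, -1.34)–(-0.98, -0.1219, -1.34)  len=1.0663
  (v1,v7,v3) [-++] → (-0.0862542, -0.1219, 1.34)–(-0.98, -0.1219, 1.34)  len=0.8937
  (v5,v7,v1) [-+-] → (0.98, -0.1219, 1.34)–(-0.0862542, -0.1219, 1.34)  len=1.0663
  (v6,v4,v2) [+-+] → (0.98, -0.1219, -1.34)–(0.0862542, -0.1219, -1.34)  len=0.8937
  (v6,v5,v4) [+--] → (0.98, -0.1219, 0.117939)–(0.98, -0.1219, -1.34)  len=1.4579
  (v7,v5,v6) [+-+] → (0.98, -0.1219, 1.34)–(0.98, -0.1219, 0.117939)  len=1.2221

Chained into 1 loop(s):
  loop 1: 8 segments, perimeter = 9.2800
Total perimeter = 9.280

loops=1 perimeter=9.280


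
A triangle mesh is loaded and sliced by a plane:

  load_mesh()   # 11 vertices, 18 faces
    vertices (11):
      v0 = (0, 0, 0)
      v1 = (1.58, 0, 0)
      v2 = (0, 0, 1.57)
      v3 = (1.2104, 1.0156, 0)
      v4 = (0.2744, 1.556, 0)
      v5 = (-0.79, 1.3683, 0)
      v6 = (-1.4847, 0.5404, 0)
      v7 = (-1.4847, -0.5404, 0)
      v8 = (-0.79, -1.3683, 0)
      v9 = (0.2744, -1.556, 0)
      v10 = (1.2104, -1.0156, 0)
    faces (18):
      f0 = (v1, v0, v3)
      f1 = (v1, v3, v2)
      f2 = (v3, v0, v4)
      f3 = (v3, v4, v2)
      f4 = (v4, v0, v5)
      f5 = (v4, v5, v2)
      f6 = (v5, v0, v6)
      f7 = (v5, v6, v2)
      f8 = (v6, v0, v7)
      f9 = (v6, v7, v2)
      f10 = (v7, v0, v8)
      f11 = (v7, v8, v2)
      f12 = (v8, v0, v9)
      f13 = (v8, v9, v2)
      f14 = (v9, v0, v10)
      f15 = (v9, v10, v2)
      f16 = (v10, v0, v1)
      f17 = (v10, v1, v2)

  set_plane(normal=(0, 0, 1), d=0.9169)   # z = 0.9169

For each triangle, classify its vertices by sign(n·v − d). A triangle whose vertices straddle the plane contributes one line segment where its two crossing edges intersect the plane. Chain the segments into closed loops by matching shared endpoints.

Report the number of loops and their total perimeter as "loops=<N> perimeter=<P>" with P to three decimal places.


Straddling triangles (9 of 18):
  (v1,v3,v2) [--+] → (0.503511, 0.422477, 0.9169)–(0.65726, 0, 0.9169)  len=0.4496
  (v3,v4,v2) [--+] → (0.114147, 0.647276, 0.9169)–(0.503511, 0.422477, 0.9169)  len=0.4496
  (v4,v5,v2) [--+] → (-0.32863, 0.569195, 0.9169)–(0.114147, 0.647276, 0.9169)  len=0.4496
  (v5,v6,v2) [--+] → (-0.617616, 0.2248, 0.9169)–(-0.32863, 0.569195, 0.9169)  len=0.4496
  (v6,v7,v2) [--+] → (-0.617616, -0.2248, 0.9169)–(-0.617616, 0.2248, 0.9169)  len=0.4496
  (v7,v8,v2) [--+] → (-0.32863, -0.569195, 0.9169)–(-0.617616, -0.2248, 0.9169)  len=0.4496
  (v8,v9,v2) [--+] → (0.114147, -0.647276, 0.9169)–(-0.32863, -0.569195, 0.9169)  len=0.4496
  (v9,v10,v2) [--+] → (0.503511, -0.422477, 0.9169)–(0.114147, -0.647276, 0.9169)  len=0.4496
  (v10,v1,v2) [--+] → (0.65726, 0, 0.9169)–(0.503511, -0.422477, 0.9169)  len=0.4496

Chained into 1 loop(s):
  loop 1: 9 segments, perimeter = 4.0463
Total perimeter = 4.046

loops=1 perimeter=4.046


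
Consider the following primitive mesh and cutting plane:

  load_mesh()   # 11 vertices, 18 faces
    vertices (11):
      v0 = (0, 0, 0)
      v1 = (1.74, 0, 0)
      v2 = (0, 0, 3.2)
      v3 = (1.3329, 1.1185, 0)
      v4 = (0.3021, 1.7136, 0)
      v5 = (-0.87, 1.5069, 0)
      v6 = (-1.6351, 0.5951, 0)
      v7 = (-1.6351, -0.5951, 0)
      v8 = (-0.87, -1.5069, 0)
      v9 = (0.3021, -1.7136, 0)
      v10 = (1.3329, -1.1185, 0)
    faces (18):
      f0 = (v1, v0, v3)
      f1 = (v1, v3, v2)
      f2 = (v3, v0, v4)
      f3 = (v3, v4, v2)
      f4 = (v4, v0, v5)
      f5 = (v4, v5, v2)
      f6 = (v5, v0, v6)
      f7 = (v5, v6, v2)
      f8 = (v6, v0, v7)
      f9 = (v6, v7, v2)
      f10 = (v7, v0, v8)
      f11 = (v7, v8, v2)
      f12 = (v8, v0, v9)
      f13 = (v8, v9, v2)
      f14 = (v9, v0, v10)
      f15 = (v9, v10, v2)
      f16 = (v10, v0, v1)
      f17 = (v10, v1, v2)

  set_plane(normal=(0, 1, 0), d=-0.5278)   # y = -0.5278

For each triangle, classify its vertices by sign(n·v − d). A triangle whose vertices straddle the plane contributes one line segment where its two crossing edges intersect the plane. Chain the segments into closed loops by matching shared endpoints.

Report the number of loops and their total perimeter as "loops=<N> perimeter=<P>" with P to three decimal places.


loops=1 perimeter=8.747

Straddling triangles (10 of 18):
  (v6,v0,v7) [++-] → (-1.45019, -0.5278, 0)–(-1.6351, -0.5278, 0)  len=0.1849
  (v6,v7,v2) [+-+] → (-1.6351, -0.5278, 0)–(-1.45019, -0.5278, 0.361889)  len=0.4064
  (v7,v0,v8) [-+-] → (-1.45019, -0.5278, 0)–(-0.304722, -0.5278, 0)  len=1.1455
  (v7,v8,v2) [--+] → (-0.304722, -0.5278, 2.07918)–(-1.45019, -0.5278, 0.361889)  len=2.0643
  (v8,v0,v9) [-+-] → (-0.304722, -0.5278, 0)–(0.0930488, -0.5278, 0)  len=0.3978
  (v8,v9,v2) [--+] → (0.0930488, -0.5278, 2.21438)–(-0.304722, -0.5278, 2.07918)  len=0.4201
  (v9,v0,v10) [-+-] → (0.0930488, -0.5278, 0)–(0.628971, -0.5278, 0)  len=0.5359
  (v9,v10,v2) [--+] → (0.628971, -0.5278, 1.68998)–(0.0930488, -0.5278, 2.21438)  len=0.7498
  (v10,v0,v1) [-++] → (0.628971, -0.5278, 0)–(1.5479, -0.5278, 0)  len=0.9189
  (v10,v1,v2) [-++] → (1.5479, -0.5278, 0)–(0.628971, -0.5278, 1.68998)  len=1.9237

Chained into 1 loop(s):
  loop 1: 10 segments, perimeter = 8.7472
Total perimeter = 8.747


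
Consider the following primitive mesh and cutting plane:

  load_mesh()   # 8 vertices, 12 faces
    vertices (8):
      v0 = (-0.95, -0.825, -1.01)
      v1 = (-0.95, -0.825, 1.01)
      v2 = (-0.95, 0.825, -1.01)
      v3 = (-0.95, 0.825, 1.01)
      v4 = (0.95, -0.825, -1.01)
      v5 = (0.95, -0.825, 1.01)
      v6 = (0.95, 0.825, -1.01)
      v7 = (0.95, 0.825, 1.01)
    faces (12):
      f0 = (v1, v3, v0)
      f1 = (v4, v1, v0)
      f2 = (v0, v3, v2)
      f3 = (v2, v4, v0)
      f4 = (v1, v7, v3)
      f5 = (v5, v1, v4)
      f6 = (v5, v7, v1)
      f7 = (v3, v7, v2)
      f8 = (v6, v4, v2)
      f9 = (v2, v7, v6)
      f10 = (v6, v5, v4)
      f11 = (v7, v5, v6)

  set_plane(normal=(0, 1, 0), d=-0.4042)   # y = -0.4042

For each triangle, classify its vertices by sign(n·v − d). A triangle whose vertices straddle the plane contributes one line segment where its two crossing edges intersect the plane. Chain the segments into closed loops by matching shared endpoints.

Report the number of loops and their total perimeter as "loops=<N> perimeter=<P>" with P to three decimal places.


loops=1 perimeter=7.840

Straddling triangles (8 of 12):
  (v1,v3,v0) [-+-] → (-0.95, -0.4042, 1.01)–(-0.95, -0.4042, -0.494839)  len=1.5048
  (v0,v3,v2) [-++] → (-0.95, -0.4042, -0.494839)–(-0.95, -0.4042, -1.01)  len=0.5152
  (v2,v4,v0) [+--] → (0.465442, -0.4042, -1.01)–(-0.95, -0.4042, -1.01)  len=1.4154
  (v1,v7,v3) [-++] → (-0.465442, -0.4042, 1.01)–(-0.95, -0.4042, 1.01)  len=0.4846
  (v5,v7,v1) [-+-] → (0.95, -0.4042, 1.01)–(-0.465442, -0.4042, 1.01)  len=1.4154
  (v6,v4,v2) [+-+] → (0.95, -0.4042, -1.01)–(0.465442, -0.4042, -1.01)  len=0.4846
  (v6,v5,v4) [+--] → (0.95, -0.4042, 0.494839)–(0.95, -0.4042, -1.01)  len=1.5048
  (v7,v5,v6) [+-+] → (0.95, -0.4042, 1.01)–(0.95, -0.4042, 0.494839)  len=0.5152

Chained into 1 loop(s):
  loop 1: 8 segments, perimeter = 7.8400
Total perimeter = 7.840


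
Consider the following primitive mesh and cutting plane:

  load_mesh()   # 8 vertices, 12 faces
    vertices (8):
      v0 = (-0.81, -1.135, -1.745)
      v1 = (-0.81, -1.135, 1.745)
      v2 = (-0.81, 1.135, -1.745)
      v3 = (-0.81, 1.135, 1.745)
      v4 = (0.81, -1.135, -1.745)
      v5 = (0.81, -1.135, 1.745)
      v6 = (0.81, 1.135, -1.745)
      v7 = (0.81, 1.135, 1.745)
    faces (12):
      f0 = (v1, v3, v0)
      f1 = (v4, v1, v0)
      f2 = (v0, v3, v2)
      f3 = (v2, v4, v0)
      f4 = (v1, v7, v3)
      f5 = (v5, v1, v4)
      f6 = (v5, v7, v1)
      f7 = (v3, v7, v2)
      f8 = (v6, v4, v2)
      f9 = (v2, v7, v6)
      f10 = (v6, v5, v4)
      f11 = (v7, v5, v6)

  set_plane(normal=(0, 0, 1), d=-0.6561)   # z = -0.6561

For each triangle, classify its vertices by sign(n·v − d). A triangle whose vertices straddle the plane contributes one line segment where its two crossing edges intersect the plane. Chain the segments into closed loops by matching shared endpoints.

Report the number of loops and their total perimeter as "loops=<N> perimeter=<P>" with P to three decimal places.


Straddling triangles (8 of 12):
  (v1,v3,v0) [++-] → (-0.81, -0.426747, -0.6561)–(-0.81, -1.135, -0.6561)  len=0.7083
  (v4,v1,v0) [-+-] → (0.304551, -1.135, -0.6561)–(-0.81, -1.135, -0.6561)  len=1.1146
  (v0,v3,v2) [-+-] → (-0.81, -0.426747, -0.6561)–(-0.81, 1.135, -0.6561)  len=1.5617
  (v5,v1,v4) [++-] → (0.304551, -1.135, -0.6561)–(0.81, -1.135, -0.6561)  len=0.5054
  (v3,v7,v2) [++-] → (-0.304551, 1.135, -0.6561)–(-0.81, 1.135, -0.6561)  len=0.5054
  (v2,v7,v6) [-+-] → (-0.304551, 1.135, -0.6561)–(0.81, 1.135, -0.6561)  len=1.1146
  (v6,v5,v4) [-+-] → (0.81, 0.426747, -0.6561)–(0.81, -1.135, -0.6561)  len=1.5617
  (v7,v5,v6) [++-] → (0.81, 0.426747, -0.6561)–(0.81, 1.135, -0.6561)  len=0.7083

Chained into 1 loop(s):
  loop 1: 8 segments, perimeter = 7.7800
Total perimeter = 7.780

loops=1 perimeter=7.780


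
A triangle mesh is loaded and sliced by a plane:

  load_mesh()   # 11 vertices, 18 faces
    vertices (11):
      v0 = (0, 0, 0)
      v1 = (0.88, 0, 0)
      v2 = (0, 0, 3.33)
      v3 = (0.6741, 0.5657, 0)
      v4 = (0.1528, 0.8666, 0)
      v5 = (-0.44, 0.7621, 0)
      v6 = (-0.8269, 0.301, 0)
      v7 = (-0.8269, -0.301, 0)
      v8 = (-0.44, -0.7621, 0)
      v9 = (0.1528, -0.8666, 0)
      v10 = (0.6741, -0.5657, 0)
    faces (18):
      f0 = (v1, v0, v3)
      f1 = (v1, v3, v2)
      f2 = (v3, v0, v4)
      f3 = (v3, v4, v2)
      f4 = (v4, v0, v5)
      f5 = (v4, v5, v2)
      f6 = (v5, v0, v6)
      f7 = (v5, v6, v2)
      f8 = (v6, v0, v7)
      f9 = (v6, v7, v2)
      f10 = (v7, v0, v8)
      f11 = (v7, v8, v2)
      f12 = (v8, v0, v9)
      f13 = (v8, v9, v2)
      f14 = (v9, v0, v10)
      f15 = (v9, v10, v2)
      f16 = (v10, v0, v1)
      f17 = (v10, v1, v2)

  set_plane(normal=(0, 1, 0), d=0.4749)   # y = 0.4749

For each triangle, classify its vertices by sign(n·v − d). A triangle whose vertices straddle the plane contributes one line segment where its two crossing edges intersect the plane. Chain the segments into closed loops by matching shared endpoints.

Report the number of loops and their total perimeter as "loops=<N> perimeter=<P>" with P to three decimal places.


loops=1 perimeter=4.781

Straddling triangles (8 of 18):
  (v1,v0,v3) [--+] → (0.565901, 0.4749, 0)–(0.707149, 0.4749, 0)  len=0.1412
  (v1,v3,v2) [-+-] → (0.707149, 0.4749, 0)–(0.565901, 0.4749, 0.534495)  len=0.5528
  (v3,v0,v4) [+-+] → (0.565901, 0.4749, 0)–(0.083735, 0.4749, 0)  len=0.4822
  (v3,v4,v2) [++-] → (0.083735, 0.4749, 1.50515)–(0.565901, 0.4749, 0.534495)  len=1.0838
  (v4,v0,v5) [+-+] → (0.083735, 0.4749, 0)–(-0.274184, 0.4749, 0)  len=0.3579
  (v4,v5,v2) [++-] → (-0.274184, 0.4749, 1.25492)–(0.083735, 0.4749, 1.50515)  len=0.4367
  (v5,v0,v6) [+--] → (-0.274184, 0.4749, 0)–(-0.680984, 0.4749, 0)  len=0.4068
  (v5,v6,v2) [+--] → (-0.680984, 0.4749, 0)–(-0.274184, 0.4749, 1.25492)  len=1.3192

Chained into 1 loop(s):
  loop 1: 8 segments, perimeter = 4.7807
Total perimeter = 4.781


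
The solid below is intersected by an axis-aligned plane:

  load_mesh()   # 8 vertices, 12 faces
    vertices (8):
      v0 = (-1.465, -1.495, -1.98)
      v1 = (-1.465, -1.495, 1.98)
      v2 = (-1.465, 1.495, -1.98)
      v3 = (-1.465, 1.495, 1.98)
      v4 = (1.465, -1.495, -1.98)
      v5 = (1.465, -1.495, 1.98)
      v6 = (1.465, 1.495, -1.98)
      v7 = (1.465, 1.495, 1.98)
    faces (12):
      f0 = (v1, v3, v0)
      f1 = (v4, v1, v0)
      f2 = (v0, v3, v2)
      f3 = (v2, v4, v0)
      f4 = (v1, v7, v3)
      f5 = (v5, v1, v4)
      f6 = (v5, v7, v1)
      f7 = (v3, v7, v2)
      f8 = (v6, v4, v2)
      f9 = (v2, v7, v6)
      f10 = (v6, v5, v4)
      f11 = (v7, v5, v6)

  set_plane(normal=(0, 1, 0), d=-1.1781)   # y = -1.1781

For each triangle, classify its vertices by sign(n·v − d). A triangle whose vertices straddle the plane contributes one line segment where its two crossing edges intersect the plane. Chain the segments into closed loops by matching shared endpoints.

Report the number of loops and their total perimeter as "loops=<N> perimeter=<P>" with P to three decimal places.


Straddling triangles (8 of 12):
  (v1,v3,v0) [-+-] → (-1.465, -1.1781, 1.98)–(-1.465, -1.1781, -1.56029)  len=3.5403
  (v0,v3,v2) [-++] → (-1.465, -1.1781, -1.56029)–(-1.465, -1.1781, -1.98)  len=0.4197
  (v2,v4,v0) [+--] → (1.15446, -1.1781, -1.98)–(-1.465, -1.1781, -1.98)  len=2.6195
  (v1,v7,v3) [-++] → (-1.15446, -1.1781, 1.98)–(-1.465, -1.1781, 1.98)  len=0.3105
  (v5,v7,v1) [-+-] → (1.465, -1.1781, 1.98)–(-1.15446, -1.1781, 1.98)  len=2.6195
  (v6,v4,v2) [+-+] → (1.465, -1.1781, -1.98)–(1.15446, -1.1781, -1.98)  len=0.3105
  (v6,v5,v4) [+--] → (1.465, -1.1781, 1.56029)–(1.465, -1.1781, -1.98)  len=3.5403
  (v7,v5,v6) [+-+] → (1.465, -1.1781, 1.98)–(1.465, -1.1781, 1.56029)  len=0.4197

Chained into 1 loop(s):
  loop 1: 8 segments, perimeter = 13.7800
Total perimeter = 13.780

loops=1 perimeter=13.780


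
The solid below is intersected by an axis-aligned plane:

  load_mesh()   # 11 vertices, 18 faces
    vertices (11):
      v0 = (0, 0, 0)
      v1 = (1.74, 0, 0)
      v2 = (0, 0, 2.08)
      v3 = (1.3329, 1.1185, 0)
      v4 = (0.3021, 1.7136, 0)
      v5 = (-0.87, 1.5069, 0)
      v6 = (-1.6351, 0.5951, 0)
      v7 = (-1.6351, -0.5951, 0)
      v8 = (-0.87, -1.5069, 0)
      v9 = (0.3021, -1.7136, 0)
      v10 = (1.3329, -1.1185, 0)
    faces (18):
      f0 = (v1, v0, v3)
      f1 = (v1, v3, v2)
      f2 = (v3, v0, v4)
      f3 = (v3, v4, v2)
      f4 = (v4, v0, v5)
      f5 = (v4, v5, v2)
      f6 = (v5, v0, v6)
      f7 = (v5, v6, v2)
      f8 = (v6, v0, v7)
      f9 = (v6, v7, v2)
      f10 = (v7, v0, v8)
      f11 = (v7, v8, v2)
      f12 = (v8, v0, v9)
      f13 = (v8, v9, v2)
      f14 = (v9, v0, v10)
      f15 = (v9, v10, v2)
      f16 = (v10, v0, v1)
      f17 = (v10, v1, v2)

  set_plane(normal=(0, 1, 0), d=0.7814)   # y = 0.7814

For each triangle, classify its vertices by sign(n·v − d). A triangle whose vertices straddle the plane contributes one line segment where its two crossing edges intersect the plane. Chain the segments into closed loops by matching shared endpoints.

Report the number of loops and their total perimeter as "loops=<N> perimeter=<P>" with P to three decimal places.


Straddling triangles (8 of 18):
  (v1,v0,v3) [--+] → (0.931183, 0.7814, 0)–(1.45559, 0.7814, 0)  len=0.5244
  (v1,v3,v2) [-+-] → (1.45559, 0.7814, 0)–(0.931183, 0.7814, 0.626882)  len=0.8173
  (v3,v0,v4) [+-+] → (0.931183, 0.7814, 0)–(0.137757, 0.7814, 0)  len=0.7934
  (v3,v4,v2) [++-] → (0.137757, 0.7814, 1.13152)–(0.931183, 0.7814, 0.626882)  len=0.9403
  (v4,v0,v5) [+-+] → (0.137757, 0.7814, 0)–(-0.451137, 0.7814, 0)  len=0.5889
  (v4,v5,v2) [++-] → (-0.451137, 0.7814, 1.00142)–(0.137757, 0.7814, 1.13152)  len=0.6031
  (v5,v0,v6) [+--] → (-0.451137, 0.7814, 0)–(-1.47877, 0.7814, 0)  len=1.0276
  (v5,v6,v2) [+--] → (-1.47877, 0.7814, 0)–(-0.451137, 0.7814, 1.00142)  len=1.4349

Chained into 1 loop(s):
  loop 1: 8 segments, perimeter = 6.7300
Total perimeter = 6.730

loops=1 perimeter=6.730


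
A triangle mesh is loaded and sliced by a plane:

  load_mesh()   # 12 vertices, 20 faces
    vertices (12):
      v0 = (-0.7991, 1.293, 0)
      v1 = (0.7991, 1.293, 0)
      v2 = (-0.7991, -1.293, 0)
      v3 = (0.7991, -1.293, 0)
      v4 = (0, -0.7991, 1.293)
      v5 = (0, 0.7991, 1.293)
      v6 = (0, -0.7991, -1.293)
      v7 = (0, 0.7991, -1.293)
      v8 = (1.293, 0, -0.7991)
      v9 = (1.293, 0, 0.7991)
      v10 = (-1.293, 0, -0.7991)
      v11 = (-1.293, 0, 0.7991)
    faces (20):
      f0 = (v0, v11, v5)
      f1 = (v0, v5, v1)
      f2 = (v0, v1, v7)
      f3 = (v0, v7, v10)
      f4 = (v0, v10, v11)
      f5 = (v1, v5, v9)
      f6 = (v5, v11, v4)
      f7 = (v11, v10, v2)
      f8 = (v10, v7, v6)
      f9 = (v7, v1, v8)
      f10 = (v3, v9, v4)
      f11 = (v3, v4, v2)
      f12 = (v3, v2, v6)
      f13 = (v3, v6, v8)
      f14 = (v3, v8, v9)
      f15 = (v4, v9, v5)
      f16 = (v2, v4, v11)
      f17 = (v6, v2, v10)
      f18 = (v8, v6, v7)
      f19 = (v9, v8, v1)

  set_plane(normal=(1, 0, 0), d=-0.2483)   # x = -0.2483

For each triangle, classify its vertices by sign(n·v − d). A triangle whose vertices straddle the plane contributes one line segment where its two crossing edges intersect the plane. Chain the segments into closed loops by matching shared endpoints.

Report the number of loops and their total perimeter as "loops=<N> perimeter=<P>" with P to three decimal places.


Straddling triangles (10 of 20):
  (v0,v11,v5) [--+] → (-0.2483, 0.645646, 1.19815)–(-0.2483, 0.952567, 0.891233)  len=0.4341
  (v0,v5,v1) [-++] → (-0.2483, 0.952567, 0.891233)–(-0.2483, 1.293, 0)  len=0.9540
  (v0,v1,v7) [-++] → (-0.2483, 1.293, 0)–(-0.2483, 0.952567, -0.891233)  len=0.9540
  (v0,v7,v10) [-+-] → (-0.2483, 0.952567, -0.891233)–(-0.2483, 0.645646, -1.19815)  len=0.4341
  (v5,v11,v4) [+-+] → (-0.2483, 0.645646, 1.19815)–(-0.2483, -0.645646, 1.19815)  len=1.2913
  (v10,v7,v6) [-++] → (-0.2483, 0.645646, -1.19815)–(-0.2483, -0.645646, -1.19815)  len=1.2913
  (v3,v4,v2) [++-] → (-0.2483, -0.952567, 0.891233)–(-0.2483, -1.293, 0)  len=0.9540
  (v3,v2,v6) [+-+] → (-0.2483, -1.293, 0)–(-0.2483, -0.952567, -0.891233)  len=0.9540
  (v2,v4,v11) [-+-] → (-0.2483, -0.952567, 0.891233)–(-0.2483, -0.645646, 1.19815)  len=0.4341
  (v6,v2,v10) [+--] → (-0.2483, -0.952567, -0.891233)–(-0.2483, -0.645646, -1.19815)  len=0.4341

Chained into 1 loop(s):
  loop 1: 10 segments, perimeter = 8.1349
Total perimeter = 8.135

loops=1 perimeter=8.135


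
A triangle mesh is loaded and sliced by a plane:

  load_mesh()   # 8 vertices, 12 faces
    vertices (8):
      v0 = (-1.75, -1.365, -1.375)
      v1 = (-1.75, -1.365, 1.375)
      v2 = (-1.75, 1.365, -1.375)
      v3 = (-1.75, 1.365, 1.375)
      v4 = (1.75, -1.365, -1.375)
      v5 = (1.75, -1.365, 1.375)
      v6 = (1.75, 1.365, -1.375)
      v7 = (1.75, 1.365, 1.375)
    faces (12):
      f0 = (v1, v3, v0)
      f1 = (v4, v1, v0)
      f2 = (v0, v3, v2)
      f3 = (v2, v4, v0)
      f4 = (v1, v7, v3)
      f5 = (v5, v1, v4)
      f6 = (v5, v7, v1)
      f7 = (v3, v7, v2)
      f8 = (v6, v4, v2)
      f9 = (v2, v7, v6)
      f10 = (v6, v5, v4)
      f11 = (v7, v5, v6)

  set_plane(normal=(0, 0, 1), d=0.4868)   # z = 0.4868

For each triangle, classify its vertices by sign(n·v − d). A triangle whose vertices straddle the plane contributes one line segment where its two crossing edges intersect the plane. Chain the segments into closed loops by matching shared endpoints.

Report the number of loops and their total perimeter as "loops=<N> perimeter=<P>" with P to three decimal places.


Straddling triangles (8 of 12):
  (v1,v3,v0) [++-] → (-1.75, 0.48326, 0.4868)–(-1.75, -1.365, 0.4868)  len=1.8483
  (v4,v1,v0) [-+-] → (-0.619564, -1.365, 0.4868)–(-1.75, -1.365, 0.4868)  len=1.1304
  (v0,v3,v2) [-+-] → (-1.75, 0.48326, 0.4868)–(-1.75, 1.365, 0.4868)  len=0.8817
  (v5,v1,v4) [++-] → (-0.619564, -1.365, 0.4868)–(1.75, -1.365, 0.4868)  len=2.3696
  (v3,v7,v2) [++-] → (0.619564, 1.365, 0.4868)–(-1.75, 1.365, 0.4868)  len=2.3696
  (v2,v7,v6) [-+-] → (0.619564, 1.365, 0.4868)–(1.75, 1.365, 0.4868)  len=1.1304
  (v6,v5,v4) [-+-] → (1.75, -0.48326, 0.4868)–(1.75, -1.365, 0.4868)  len=0.8817
  (v7,v5,v6) [++-] → (1.75, -0.48326, 0.4868)–(1.75, 1.365, 0.4868)  len=1.8483

Chained into 1 loop(s):
  loop 1: 8 segments, perimeter = 12.4600
Total perimeter = 12.460

loops=1 perimeter=12.460


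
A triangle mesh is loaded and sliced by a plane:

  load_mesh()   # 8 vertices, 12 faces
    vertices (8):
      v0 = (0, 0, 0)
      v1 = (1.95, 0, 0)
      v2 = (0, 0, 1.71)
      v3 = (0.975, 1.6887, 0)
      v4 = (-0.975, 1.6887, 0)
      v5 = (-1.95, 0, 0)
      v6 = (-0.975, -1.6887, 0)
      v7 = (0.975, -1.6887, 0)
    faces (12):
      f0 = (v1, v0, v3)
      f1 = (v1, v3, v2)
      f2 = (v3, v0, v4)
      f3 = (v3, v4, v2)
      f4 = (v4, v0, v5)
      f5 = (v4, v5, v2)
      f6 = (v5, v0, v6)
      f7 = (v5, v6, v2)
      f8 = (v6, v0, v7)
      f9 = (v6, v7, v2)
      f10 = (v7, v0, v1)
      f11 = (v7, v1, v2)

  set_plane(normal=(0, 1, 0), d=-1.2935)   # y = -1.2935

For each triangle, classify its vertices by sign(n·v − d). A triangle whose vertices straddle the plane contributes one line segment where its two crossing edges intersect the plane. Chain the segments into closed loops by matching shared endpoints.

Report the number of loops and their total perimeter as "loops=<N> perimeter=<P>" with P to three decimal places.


Straddling triangles (6 of 12):
  (v5,v0,v6) [++-] → (-0.746824, -1.2935, 0)–(-1.20318, -1.2935, 0)  len=0.4564
  (v5,v6,v2) [+-+] → (-1.20318, -1.2935, 0)–(-0.746824, -1.2935, 0.400185)  len=0.6070
  (v6,v0,v7) [-+-] → (-0.746824, -1.2935, 0)–(0.746824, -1.2935, 0)  len=1.4936
  (v6,v7,v2) [--+] → (0.746824, -1.2935, 0.400185)–(-0.746824, -1.2935, 0.400185)  len=1.4936
  (v7,v0,v1) [-++] → (0.746824, -1.2935, 0)–(1.20318, -1.2935, 0)  len=0.4564
  (v7,v1,v2) [-++] → (1.20318, -1.2935, 0)–(0.746824, -1.2935, 0.400185)  len=0.6070

Chained into 1 loop(s):
  loop 1: 6 segments, perimeter = 5.1139
Total perimeter = 5.114

loops=1 perimeter=5.114


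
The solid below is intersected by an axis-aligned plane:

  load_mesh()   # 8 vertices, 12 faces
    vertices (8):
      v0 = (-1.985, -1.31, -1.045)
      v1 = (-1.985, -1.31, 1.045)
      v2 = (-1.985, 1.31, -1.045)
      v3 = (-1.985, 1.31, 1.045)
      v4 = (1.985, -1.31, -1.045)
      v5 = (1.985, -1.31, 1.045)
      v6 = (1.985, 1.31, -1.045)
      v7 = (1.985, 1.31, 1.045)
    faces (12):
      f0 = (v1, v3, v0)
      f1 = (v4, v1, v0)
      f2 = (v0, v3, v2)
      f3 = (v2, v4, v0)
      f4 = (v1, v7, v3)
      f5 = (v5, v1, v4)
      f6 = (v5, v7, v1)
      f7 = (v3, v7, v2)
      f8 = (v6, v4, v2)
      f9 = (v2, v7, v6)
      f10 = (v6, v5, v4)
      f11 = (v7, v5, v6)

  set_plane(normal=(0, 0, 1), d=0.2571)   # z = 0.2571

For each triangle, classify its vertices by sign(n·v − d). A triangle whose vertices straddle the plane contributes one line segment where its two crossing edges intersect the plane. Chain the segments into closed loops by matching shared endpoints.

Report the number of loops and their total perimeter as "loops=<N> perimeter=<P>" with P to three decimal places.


Straddling triangles (8 of 12):
  (v1,v3,v0) [++-] → (-1.985, 0.322298, 0.2571)–(-1.985, -1.31, 0.2571)  len=1.6323
  (v4,v1,v0) [-+-] → (-0.488367, -1.31, 0.2571)–(-1.985, -1.31, 0.2571)  len=1.4966
  (v0,v3,v2) [-+-] → (-1.985, 0.322298, 0.2571)–(-1.985, 1.31, 0.2571)  len=0.9877
  (v5,v1,v4) [++-] → (-0.488367, -1.31, 0.2571)–(1.985, -1.31, 0.2571)  len=2.4734
  (v3,v7,v2) [++-] → (0.488367, 1.31, 0.2571)–(-1.985, 1.31, 0.2571)  len=2.4734
  (v2,v7,v6) [-+-] → (0.488367, 1.31, 0.2571)–(1.985, 1.31, 0.2571)  len=1.4966
  (v6,v5,v4) [-+-] → (1.985, -0.322298, 0.2571)–(1.985, -1.31, 0.2571)  len=0.9877
  (v7,v5,v6) [++-] → (1.985, -0.322298, 0.2571)–(1.985, 1.31, 0.2571)  len=1.6323

Chained into 1 loop(s):
  loop 1: 8 segments, perimeter = 13.1800
Total perimeter = 13.180

loops=1 perimeter=13.180


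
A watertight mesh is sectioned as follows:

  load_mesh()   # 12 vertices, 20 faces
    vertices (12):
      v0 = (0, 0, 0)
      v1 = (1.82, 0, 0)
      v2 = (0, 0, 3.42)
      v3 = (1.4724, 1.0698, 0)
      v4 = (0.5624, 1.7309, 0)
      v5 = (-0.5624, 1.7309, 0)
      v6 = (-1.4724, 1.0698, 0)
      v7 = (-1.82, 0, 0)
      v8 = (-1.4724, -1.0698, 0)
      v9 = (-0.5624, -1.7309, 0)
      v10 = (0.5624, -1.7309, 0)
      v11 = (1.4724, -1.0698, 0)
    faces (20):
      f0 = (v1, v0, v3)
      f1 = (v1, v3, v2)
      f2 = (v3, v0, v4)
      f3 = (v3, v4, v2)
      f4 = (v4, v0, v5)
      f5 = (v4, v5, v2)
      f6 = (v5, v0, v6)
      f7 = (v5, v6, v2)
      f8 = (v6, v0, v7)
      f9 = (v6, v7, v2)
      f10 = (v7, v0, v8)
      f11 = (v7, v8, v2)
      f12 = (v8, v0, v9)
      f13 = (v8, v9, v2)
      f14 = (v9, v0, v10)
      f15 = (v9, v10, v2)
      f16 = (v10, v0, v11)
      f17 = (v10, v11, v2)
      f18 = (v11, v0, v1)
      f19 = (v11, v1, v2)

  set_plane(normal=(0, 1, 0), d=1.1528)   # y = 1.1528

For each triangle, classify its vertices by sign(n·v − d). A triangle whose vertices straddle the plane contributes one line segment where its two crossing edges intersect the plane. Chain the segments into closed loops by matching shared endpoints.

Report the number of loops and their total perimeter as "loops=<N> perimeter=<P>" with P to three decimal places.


Straddling triangles (6 of 20):
  (v3,v0,v4) [--+] → (0.374565, 1.1528, 0)–(1.35815, 1.1528, 0)  len=0.9836
  (v3,v4,v2) [-+-] → (1.35815, 1.1528, 0)–(0.374565, 1.1528, 1.14224)  len=1.5074
  (v4,v0,v5) [+-+] → (0.374565, 1.1528, 0)–(-0.374565, 1.1528, 0)  len=0.7491
  (v4,v5,v2) [++-] → (-0.374565, 1.1528, 1.14224)–(0.374565, 1.1528, 1.14224)  len=0.7491
  (v5,v0,v6) [+--] → (-0.374565, 1.1528, 0)–(-1.35815, 1.1528, 0)  len=0.9836
  (v5,v6,v2) [+--] → (-1.35815, 1.1528, 0)–(-0.374565, 1.1528, 1.14224)  len=1.5074

Chained into 1 loop(s):
  loop 1: 6 segments, perimeter = 6.4802
Total perimeter = 6.480

loops=1 perimeter=6.480


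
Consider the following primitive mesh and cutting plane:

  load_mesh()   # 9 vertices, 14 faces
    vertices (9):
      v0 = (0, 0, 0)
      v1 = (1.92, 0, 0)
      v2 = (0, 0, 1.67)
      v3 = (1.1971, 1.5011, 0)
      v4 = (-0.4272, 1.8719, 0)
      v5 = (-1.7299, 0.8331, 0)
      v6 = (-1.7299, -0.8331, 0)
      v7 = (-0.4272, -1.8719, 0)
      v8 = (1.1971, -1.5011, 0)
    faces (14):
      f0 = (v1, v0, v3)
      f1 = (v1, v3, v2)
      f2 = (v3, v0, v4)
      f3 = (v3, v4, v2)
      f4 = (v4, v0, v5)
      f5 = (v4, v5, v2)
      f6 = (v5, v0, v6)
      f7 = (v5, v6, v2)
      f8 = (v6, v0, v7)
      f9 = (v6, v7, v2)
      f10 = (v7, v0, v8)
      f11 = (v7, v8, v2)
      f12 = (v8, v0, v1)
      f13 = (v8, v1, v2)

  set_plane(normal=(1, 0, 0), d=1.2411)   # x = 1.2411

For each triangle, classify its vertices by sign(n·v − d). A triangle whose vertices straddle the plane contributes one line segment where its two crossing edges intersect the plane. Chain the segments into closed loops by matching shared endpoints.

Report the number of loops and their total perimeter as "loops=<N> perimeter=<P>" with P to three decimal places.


loops=1 perimeter=5.876

Straddling triangles (4 of 14):
  (v1,v0,v3) [+--] → (1.2411, 0, 0)–(1.2411, 1.40973, 0)  len=1.4097
  (v1,v3,v2) [+--] → (1.2411, 1.40973, 0)–(1.2411, 0, 0.590502)  len=1.5284
  (v8,v0,v1) [--+] → (1.2411, 0, 0)–(1.2411, -1.40973, 0)  len=1.4097
  (v8,v1,v2) [-+-] → (1.2411, -1.40973, 0)–(1.2411, 0, 0.590502)  len=1.5284

Chained into 1 loop(s):
  loop 1: 4 segments, perimeter = 5.8763
Total perimeter = 5.876


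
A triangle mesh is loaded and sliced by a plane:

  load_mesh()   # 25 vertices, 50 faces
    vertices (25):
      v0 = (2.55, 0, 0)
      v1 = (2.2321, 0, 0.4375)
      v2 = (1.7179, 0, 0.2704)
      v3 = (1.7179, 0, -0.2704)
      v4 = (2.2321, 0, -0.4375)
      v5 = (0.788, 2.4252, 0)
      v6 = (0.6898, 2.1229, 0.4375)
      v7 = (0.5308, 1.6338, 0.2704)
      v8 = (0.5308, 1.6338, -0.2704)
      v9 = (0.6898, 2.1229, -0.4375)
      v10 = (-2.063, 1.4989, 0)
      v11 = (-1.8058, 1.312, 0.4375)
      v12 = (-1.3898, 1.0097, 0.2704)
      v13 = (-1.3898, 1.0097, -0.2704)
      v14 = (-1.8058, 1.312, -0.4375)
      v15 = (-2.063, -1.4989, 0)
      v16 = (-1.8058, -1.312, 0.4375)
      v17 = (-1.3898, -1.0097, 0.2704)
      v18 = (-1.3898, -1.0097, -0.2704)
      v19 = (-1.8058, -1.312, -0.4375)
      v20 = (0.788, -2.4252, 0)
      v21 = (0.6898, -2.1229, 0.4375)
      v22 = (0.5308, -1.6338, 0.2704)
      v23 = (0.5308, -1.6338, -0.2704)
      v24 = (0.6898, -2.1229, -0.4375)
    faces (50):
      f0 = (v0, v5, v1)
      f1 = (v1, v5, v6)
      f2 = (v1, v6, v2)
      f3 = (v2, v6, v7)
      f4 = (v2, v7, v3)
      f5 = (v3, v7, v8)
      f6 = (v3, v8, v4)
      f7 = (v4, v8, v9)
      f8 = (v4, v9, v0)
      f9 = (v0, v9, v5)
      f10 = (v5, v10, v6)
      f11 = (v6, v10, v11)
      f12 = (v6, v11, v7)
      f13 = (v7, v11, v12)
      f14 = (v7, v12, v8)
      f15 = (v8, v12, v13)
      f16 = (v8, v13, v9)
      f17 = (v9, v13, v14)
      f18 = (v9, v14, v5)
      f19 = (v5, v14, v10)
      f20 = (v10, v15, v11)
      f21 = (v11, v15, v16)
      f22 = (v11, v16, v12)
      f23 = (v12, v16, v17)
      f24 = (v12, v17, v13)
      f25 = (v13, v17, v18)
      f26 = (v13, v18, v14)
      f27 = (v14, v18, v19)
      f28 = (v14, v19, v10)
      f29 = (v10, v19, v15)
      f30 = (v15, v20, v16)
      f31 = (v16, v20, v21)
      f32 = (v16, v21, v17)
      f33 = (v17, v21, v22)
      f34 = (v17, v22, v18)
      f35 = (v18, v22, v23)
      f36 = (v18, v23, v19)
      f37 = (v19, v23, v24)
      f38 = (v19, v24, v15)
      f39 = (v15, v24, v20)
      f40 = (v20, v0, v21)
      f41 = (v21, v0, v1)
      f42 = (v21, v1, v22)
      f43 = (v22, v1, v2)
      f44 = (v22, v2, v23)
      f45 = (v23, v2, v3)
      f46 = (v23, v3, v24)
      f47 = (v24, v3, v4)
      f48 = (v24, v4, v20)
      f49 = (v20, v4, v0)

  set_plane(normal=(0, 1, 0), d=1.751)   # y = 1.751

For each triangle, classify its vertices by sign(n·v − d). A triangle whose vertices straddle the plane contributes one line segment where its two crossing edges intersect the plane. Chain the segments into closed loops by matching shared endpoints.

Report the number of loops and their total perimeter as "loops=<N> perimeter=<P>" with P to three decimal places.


Straddling triangles (14 of 50):
  (v0,v5,v1) [-+-] → (1.27783, 1.751, 0)–(1.18946, 1.751, 0.121624)  len=0.1503
  (v1,v5,v6) [-++] → (1.18946, 1.751, 0.121624)–(0.959988, 1.751, 0.4375)  len=0.3904
  (v1,v6,v2) [-+-] → (0.959988, 1.751, 0.4375)–(0.869908, 1.751, 0.408227)  len=0.0947
  (v2,v6,v7) [-+-] → (0.869908, 1.751, 0.408227)–(0.5689, 1.751, 0.310441)  len=0.3165
  (v4,v8,v9) [--+] → (0.5689, 1.751, -0.310441)–(0.959988, 1.751, -0.4375)  len=0.4112
  (v4,v9,v0) [-+-] → (0.959988, 1.751, -0.4375)–(1.01568, 1.751, -0.360857)  len=0.0947
  (v0,v9,v5) [-++] → (1.01568, 1.751, -0.360857)–(1.27783, 1.751, 0)  len=0.4460
  (v5,v10,v6) [+-+] → (-1.28708, 1.751, 0)–(-0.950851, 1.751, 0.176753)  len=0.3799
  (v6,v10,v11) [+--] → (-0.950851, 1.751, 0.176753)–(-0.454748, 1.751, 0.4375)  len=0.5605
  (v6,v11,v7) [+--] → (-0.454748, 1.751, 0.4375)–(0.5689, 1.751, 0.310441)  len=1.0315
  (v8,v13,v9) [--+] → (-0.00495677, 1.751, -0.381675)–(0.5689, 1.751, -0.310441)  len=0.5783
  (v9,v13,v14) [+--] → (-0.00495677, 1.751, -0.381675)–(-0.454748, 1.751, -0.4375)  len=0.4532
  (v9,v14,v5) [+-+] → (-0.454748, 1.751, -0.4375)–(-0.782913, 1.751, -0.264968)  len=0.3708
  (v5,v14,v10) [+--] → (-0.782913, 1.751, -0.264968)–(-1.28708, 1.751, 0)  len=0.5696

Chained into 1 loop(s):
  loop 1: 14 segments, perimeter = 5.8476
Total perimeter = 5.848

loops=1 perimeter=5.848


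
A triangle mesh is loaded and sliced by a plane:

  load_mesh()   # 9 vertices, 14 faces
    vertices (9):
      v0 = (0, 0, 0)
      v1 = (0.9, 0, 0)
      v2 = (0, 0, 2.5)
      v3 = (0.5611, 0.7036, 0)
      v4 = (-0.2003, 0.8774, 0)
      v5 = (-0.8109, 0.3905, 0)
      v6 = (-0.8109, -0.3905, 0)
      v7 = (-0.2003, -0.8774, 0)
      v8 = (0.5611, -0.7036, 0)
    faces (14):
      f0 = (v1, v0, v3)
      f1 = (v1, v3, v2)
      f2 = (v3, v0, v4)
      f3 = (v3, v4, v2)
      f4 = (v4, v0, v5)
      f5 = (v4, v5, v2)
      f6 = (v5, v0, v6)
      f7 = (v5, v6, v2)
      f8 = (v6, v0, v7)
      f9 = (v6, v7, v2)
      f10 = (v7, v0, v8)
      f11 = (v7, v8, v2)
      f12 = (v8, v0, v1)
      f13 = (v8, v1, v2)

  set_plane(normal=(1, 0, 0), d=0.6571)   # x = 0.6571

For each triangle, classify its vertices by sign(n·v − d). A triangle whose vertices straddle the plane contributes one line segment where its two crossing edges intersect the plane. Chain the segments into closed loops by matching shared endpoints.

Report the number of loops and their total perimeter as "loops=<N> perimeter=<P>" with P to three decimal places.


Straddling triangles (4 of 14):
  (v1,v0,v3) [+--] → (0.6571, 0, 0)–(0.6571, 0.504292, 0)  len=0.5043
  (v1,v3,v2) [+--] → (0.6571, 0.504292, 0)–(0.6571, 0, 0.674722)  len=0.8424
  (v8,v0,v1) [--+] → (0.6571, 0, 0)–(0.6571, -0.504292, 0)  len=0.5043
  (v8,v1,v2) [-+-] → (0.6571, -0.504292, 0)–(0.6571, 0, 0.674722)  len=0.8424

Chained into 1 loop(s):
  loop 1: 4 segments, perimeter = 2.6933
Total perimeter = 2.693

loops=1 perimeter=2.693
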